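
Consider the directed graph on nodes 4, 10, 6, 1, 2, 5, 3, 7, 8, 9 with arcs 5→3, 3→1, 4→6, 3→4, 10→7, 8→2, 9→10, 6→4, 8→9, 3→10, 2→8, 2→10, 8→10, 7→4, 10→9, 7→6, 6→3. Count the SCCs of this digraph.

{3, 4, 6, 7, 9, 10} are all mutually reachable — one SCC of size 6.
{2, 8} are all mutually reachable — one SCC of size 2.
{5} is an SCC by itself.
{1} is an SCC by itself.
That gives 4 strongly connected components.

4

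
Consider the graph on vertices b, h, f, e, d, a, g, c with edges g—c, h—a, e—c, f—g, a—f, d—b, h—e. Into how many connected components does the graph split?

Starting from b we can reach b, d. That is one component of size 2.
Starting from a we can reach a, c, e, f, g, h. That is one component of size 6.
Total: 2 components.

2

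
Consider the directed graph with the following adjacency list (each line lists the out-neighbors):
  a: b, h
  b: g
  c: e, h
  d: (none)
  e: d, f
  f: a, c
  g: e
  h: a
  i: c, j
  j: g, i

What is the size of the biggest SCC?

7

{a, b, c, e, f, g, h} are all mutually reachable — one SCC of size 7.
{i, j} are all mutually reachable — one SCC of size 2.
{d} is an SCC by itself.
The largest has 7 vertices.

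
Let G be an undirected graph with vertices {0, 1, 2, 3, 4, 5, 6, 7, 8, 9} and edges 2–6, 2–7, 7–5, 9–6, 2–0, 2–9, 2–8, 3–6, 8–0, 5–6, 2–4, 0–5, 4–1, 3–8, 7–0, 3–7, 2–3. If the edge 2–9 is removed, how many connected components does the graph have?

2 and 9 are still connected via 2-6-9, so the component count stays at 1.

1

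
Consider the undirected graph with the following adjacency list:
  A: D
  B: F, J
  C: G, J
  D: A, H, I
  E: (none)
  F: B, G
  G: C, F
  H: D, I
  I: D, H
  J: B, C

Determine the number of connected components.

3

E is isolated — a component by itself.
Starting from A we can reach A, D, H, I. That is one component of size 4.
Starting from B we can reach B, C, F, G, J. That is one component of size 5.
Total: 3 components.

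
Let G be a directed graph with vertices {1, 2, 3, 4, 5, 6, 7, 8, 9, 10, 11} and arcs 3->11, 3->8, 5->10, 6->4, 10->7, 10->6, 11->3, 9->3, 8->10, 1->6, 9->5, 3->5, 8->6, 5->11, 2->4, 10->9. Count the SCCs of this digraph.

6

{3, 5, 8, 9, 10, 11} are all mutually reachable — one SCC of size 6.
{2} is an SCC by itself.
{6} is an SCC by itself.
{1} is an SCC by itself.
{7} is an SCC by itself.
(and 1 more singleton SCC)
That gives 6 strongly connected components.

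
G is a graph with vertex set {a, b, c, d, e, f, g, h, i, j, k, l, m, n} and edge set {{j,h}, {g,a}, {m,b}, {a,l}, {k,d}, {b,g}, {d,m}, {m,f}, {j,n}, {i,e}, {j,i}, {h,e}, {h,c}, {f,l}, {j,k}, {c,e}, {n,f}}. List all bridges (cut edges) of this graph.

The edges on the cycle h-c-e-h are not bridges since each lies on that cycle.
Every edge lies on some cycle, so there are no bridges.

none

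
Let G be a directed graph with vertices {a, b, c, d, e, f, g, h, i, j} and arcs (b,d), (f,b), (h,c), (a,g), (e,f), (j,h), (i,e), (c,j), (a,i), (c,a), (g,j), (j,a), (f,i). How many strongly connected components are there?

4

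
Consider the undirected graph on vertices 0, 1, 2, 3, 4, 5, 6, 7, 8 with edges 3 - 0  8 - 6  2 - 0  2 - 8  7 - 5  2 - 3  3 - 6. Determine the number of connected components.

4

1 is isolated — a component by itself.
4 is isolated — a component by itself.
Starting from 5 we can reach 5, 7. That is one component of size 2.
Starting from 0 we can reach 0, 2, 3, 6, 8. That is one component of size 5.
Total: 4 components.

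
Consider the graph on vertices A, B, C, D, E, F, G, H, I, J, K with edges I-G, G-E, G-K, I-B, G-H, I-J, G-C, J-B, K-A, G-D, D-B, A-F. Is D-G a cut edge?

No

After removing D-G, the path D-B-I-G still connects them, so the edge is not a bridge.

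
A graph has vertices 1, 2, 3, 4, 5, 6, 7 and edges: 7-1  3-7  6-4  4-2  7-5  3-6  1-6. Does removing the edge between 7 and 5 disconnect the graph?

Yes

Removing 7-5 leaves no path between 7 and 5: the component count goes from 1 to 2. So it is a bridge.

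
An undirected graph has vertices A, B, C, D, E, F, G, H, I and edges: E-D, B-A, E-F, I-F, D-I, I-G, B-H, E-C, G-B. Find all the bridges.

A-B, B-G, B-H, C-E, G-I

The edges on the cycle E-D-I-F-E are not bridges since each lies on that cycle.
But removing E-C disconnects E from C; removing G-B disconnects G from B; removing I-G disconnects I from G; removing H-B disconnects H from B — these are bridges.
In total 5 edges are bridges.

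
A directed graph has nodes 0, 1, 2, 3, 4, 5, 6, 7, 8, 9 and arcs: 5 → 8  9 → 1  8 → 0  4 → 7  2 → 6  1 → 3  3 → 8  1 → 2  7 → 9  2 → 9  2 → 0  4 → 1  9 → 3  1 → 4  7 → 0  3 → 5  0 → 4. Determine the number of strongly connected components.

2

{0, 1, 2, 3, 4, 5, 7, 8, 9} are all mutually reachable — one SCC of size 9.
{6} is an SCC by itself.
That gives 2 strongly connected components.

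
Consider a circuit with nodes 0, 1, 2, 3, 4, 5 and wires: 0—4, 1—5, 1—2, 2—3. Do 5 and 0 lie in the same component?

No

The component containing 5 is {1, 2, 3, 5}, and 0 is not in it.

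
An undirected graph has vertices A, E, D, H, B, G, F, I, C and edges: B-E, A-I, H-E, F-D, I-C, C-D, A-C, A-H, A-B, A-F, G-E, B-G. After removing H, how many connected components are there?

With H gone, the remaining components are: {A, B, C, D, E, F, G, I}.
That is 1 component.

1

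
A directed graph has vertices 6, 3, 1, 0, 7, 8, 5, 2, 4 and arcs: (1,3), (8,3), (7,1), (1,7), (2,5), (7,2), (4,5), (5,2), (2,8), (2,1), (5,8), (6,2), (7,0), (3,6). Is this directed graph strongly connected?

There is no directed path from 7 to 4, so the graph is not strongly connected.

No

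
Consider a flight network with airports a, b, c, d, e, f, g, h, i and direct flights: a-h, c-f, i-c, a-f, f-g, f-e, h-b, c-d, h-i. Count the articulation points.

3

Removing c increases the component count from 1 to 2, so c is a cut vertex.
Removing f increases the component count from 1 to 3, so f is a cut vertex.
Removing h increases the component count from 1 to 2, so h is a cut vertex.
By contrast removing b leaves 1 component; it is not a cut vertex. No other vertex is a cut vertex either.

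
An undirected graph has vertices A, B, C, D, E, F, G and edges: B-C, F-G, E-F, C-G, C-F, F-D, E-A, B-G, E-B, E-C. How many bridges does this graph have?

2

The edges on the cycle E-B-G-F-C-E are not bridges since each lies on that cycle.
But removing D-F disconnects D from F; removing A-E disconnects A from E — these are bridges.
That makes 2 bridges.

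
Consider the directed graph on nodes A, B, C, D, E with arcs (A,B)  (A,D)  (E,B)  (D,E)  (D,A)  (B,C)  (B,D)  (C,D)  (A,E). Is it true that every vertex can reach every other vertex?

From E we can reach every vertex (A, B, C, D, E), and every vertex can reach E (A, B, C, D, E). So the whole graph is one strongly connected component.

Yes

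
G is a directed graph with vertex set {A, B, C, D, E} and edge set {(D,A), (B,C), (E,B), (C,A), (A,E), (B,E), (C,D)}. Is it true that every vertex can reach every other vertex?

Yes

From D we can reach every vertex (A, B, C, D, E), and every vertex can reach D (A, B, C, D, E). So the whole graph is one strongly connected component.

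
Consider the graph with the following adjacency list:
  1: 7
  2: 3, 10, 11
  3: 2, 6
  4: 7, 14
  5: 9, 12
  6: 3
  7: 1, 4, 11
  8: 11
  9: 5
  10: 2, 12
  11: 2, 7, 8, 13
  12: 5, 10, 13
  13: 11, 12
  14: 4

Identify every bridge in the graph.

1-7, 11-7, 11-8, 12-5, 14-4, 2-3, 3-6, 4-7, 5-9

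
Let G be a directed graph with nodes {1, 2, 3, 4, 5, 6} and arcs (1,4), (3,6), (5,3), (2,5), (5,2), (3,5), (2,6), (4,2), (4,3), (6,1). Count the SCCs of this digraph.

{1, 2, 3, 4, 5, 6} are all mutually reachable — one SCC of size 6.
That gives 1 strongly connected component.

1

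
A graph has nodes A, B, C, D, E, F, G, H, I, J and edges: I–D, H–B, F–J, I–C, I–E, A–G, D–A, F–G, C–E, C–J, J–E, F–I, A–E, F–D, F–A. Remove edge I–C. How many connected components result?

I and C are still connected via I-E-C, so the component count stays at 2.

2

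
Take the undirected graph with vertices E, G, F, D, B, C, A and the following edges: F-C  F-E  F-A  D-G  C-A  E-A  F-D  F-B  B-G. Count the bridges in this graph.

The edges on the cycle F-C-A-F are not bridges since each lies on that cycle.
Every edge lies on some cycle, so there are no bridges.

0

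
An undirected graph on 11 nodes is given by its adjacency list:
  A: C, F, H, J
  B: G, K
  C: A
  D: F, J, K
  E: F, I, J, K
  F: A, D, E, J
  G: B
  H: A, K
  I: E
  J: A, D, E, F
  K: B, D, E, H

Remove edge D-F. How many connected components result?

D and F are still connected via D-J-F, so the component count stays at 1.

1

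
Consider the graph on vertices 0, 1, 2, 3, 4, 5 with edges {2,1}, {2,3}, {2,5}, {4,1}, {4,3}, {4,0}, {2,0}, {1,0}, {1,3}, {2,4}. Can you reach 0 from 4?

Yes

From 4 we can reach 0, 1, 2, 3, 4, 5, which includes 0.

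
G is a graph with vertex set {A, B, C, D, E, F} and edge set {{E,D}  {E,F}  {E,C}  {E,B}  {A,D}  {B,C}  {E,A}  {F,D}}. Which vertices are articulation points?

E

Removing E increases the component count from 1 to 2, so E is a cut vertex.
By contrast removing C leaves 1 component; it is not a cut vertex. No other vertex is a cut vertex either.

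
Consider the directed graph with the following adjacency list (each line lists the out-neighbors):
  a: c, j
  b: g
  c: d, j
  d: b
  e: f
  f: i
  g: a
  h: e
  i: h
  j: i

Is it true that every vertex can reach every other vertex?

No

There is no directed path from j to b, so the graph is not strongly connected.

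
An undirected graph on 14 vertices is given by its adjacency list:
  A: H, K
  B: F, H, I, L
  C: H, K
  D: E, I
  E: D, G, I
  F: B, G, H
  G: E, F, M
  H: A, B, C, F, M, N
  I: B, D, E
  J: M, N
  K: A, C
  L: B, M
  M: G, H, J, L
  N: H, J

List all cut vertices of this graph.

Removing H increases the component count from 1 to 2, so H is a cut vertex.
By contrast removing B leaves 1 component; it is not a cut vertex. No other vertex is a cut vertex either.

H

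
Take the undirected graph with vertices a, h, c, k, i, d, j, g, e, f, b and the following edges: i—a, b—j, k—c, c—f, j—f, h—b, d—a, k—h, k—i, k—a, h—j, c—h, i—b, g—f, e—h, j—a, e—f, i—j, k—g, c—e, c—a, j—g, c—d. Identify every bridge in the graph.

none

The edges on the cycle i-j-a-i are not bridges since each lies on that cycle.
Every edge lies on some cycle, so there are no bridges.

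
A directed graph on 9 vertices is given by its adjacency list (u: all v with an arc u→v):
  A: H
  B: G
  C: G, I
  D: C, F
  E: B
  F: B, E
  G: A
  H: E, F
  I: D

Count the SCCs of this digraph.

2

{A, B, E, F, G, H} are all mutually reachable — one SCC of size 6.
{C, D, I} are all mutually reachable — one SCC of size 3.
That gives 2 strongly connected components.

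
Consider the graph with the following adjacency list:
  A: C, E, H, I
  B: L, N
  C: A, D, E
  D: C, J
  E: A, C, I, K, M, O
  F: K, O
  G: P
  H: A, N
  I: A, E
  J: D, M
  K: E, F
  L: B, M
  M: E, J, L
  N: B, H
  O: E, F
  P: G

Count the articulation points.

Removing E increases the component count from 2 to 3, so E is a cut vertex.
By contrast removing K leaves 2 components; it is not a cut vertex. No other vertex is a cut vertex either.

1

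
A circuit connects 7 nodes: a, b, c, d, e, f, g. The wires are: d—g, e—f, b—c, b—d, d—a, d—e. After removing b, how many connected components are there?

With b gone, the remaining components are: {c}; {a, d, e, f, g}.
That is 2 components.

2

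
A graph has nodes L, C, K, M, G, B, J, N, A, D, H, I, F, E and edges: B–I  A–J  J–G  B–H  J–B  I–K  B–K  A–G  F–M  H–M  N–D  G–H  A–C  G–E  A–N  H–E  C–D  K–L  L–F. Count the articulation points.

1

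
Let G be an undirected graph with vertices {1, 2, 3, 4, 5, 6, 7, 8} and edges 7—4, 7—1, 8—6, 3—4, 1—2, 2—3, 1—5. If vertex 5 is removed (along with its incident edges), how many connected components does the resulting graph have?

2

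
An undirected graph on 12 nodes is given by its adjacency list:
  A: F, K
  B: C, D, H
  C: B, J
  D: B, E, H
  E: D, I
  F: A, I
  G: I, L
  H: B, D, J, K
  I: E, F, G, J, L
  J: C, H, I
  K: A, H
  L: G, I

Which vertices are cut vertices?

Removing I increases the component count from 1 to 2, so I is a cut vertex.
By contrast removing C leaves 1 component; it is not a cut vertex. No other vertex is a cut vertex either.

I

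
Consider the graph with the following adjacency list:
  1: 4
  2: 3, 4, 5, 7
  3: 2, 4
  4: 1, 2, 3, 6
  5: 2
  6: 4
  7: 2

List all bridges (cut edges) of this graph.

The edges on the cycle 2-4-3-2 are not bridges since each lies on that cycle.
But removing 4-6 disconnects 4 from 6; removing 4-1 disconnects 4 from 1; removing 2-7 disconnects 2 from 7; removing 2-5 disconnects 2 from 5 — these are bridges.

1-4, 2-5, 2-7, 4-6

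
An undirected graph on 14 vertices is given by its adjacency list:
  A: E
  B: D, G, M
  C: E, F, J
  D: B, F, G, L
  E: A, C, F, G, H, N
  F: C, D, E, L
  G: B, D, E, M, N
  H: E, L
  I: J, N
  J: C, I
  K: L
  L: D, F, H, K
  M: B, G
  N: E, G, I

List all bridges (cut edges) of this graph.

The edges on the cycle C-E-G-M-B-D-F-C are not bridges since each lies on that cycle.
But removing E-A disconnects E from A; removing K-L disconnects K from L — these are bridges.

A-E, K-L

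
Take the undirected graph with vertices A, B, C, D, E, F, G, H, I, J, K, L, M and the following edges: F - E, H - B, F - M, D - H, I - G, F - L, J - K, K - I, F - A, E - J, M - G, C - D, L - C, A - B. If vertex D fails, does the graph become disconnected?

Deleting D leaves 1 component (was 1) (its neighbors C, H remain connected to each other), so D is not a cut vertex.

No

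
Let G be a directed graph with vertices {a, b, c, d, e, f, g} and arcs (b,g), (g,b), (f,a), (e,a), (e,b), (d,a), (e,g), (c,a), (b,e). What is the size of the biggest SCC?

3

{b, e, g} are all mutually reachable — one SCC of size 3.
{d} is an SCC by itself.
{c} is an SCC by itself.
{f} is an SCC by itself.
{a} is an SCC by itself.
The largest has 3 vertices.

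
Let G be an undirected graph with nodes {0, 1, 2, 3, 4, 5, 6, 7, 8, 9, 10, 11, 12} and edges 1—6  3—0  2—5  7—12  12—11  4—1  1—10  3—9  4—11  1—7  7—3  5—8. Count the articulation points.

Removing 1 increases the component count from 2 to 4, so 1 is a cut vertex.
Removing 3 increases the component count from 2 to 4, so 3 is a cut vertex.
Removing 5 increases the component count from 2 to 3, so 5 is a cut vertex.
Likewise 7 is a cut vertex.
By contrast removing 6 leaves 2 components; it is not a cut vertex. No other vertex is a cut vertex either.

4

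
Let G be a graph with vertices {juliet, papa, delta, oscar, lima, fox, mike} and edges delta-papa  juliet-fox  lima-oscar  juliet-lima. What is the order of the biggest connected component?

4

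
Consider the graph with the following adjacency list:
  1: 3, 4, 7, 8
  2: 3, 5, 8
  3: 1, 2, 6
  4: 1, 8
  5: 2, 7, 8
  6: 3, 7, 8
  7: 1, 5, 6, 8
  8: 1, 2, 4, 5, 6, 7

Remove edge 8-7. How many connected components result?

1

8 and 7 are still connected via 8-5-7, so the component count stays at 1.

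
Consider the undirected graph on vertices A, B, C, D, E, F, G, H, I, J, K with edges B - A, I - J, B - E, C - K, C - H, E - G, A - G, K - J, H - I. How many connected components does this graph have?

D is isolated — a component by itself.
F is isolated — a component by itself.
Starting from A we can reach A, B, E, G. That is one component of size 4.
Starting from C we can reach C, H, I, J, K. That is one component of size 5.
Total: 4 components.

4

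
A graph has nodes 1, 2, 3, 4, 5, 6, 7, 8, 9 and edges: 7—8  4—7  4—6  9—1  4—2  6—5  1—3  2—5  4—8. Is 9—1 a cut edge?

Yes

Removing 9—1 leaves no path between 9 and 1: the component count goes from 2 to 3. So it is a bridge.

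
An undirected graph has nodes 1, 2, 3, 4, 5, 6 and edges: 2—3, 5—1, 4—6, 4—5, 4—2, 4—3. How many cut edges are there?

3

The edges on the cycle 4-2-3-4 are not bridges since each lies on that cycle.
But removing 5—1 disconnects 5 from 1; removing 4—5 disconnects 4 from 5; removing 4—6 disconnects 4 from 6 — these are bridges.
That makes 3 bridges.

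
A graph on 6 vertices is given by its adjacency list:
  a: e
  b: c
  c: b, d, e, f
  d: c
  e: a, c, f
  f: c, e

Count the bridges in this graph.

3

The edges on the cycle f-e-c-f are not bridges since each lies on that cycle.
But removing c-d disconnects c from d; removing e-a disconnects e from a; removing c-b disconnects c from b — these are bridges.
That makes 3 bridges.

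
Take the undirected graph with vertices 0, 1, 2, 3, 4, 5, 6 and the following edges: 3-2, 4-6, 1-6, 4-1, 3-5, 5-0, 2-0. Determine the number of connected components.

2

Starting from 1 we can reach 1, 4, 6. That is one component of size 3.
Starting from 0 we can reach 0, 2, 3, 5. That is one component of size 4.
Total: 2 components.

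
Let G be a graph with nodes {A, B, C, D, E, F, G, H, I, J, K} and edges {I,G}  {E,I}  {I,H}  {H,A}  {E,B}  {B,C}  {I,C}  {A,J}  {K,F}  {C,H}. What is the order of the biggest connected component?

8

D is isolated — a component by itself.
Starting from F we can reach F, K. That is one component of size 2.
Starting from A we can reach A, B, C, E, G, H, I, J. That is one component of size 8.
The largest has 8 vertices.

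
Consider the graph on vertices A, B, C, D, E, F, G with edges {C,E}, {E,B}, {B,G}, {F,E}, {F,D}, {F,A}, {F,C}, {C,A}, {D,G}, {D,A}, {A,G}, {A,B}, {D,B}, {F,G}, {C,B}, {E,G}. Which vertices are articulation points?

Removing E, for instance, still leaves 1 component. No single vertex removal increases the component count — the graph has no articulation points.

none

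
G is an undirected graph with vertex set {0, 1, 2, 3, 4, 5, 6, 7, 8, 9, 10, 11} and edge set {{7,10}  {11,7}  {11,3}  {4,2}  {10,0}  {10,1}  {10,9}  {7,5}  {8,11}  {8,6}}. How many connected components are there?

2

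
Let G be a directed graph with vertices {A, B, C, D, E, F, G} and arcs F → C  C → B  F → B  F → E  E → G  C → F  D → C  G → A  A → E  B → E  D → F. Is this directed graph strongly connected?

There is no directed path from A to F, so the graph is not strongly connected.

No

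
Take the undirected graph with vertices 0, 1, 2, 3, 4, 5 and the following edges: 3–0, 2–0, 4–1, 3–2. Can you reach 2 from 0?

From 0 we can reach 0, 2, 3, which includes 2.

Yes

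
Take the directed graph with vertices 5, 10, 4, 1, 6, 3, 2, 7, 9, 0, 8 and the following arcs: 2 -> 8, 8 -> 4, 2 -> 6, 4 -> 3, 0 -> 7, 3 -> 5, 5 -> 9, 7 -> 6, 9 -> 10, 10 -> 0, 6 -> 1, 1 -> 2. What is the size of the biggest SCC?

{0, 1, 2, 3, 4, 5, 6, 7, 8, 9, 10} are all mutually reachable — one SCC of size 11.
The largest has 11 vertices.

11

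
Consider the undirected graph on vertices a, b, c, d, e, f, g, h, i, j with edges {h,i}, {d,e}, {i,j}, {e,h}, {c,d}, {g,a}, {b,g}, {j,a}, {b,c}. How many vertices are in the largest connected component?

9

f is isolated — a component by itself.
Starting from a we can reach a, b, c, d, e, g, h, i, j. That is one component of size 9.
The largest has 9 vertices.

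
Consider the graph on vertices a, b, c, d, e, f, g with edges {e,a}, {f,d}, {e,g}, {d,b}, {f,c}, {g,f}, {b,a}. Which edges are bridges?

The edges on the cycle e-g-f-d-b-a-e are not bridges since each lies on that cycle.
But removing f - c disconnects f from c — this is a bridge.

c-f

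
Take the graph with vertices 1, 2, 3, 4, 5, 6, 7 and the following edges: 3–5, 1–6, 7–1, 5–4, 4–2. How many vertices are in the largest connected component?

4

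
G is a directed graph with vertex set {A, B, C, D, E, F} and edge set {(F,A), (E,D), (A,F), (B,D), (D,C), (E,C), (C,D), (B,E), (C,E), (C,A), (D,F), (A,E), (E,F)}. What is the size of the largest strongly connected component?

{A, C, D, E, F} are all mutually reachable — one SCC of size 5.
{B} is an SCC by itself.
The largest has 5 vertices.

5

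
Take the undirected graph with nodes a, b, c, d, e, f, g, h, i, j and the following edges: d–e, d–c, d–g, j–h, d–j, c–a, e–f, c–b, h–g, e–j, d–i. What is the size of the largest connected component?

Starting from a we can reach a, b, c, d, e, f, g, h, i, j. That is one component of size 10.
The largest has 10 vertices.

10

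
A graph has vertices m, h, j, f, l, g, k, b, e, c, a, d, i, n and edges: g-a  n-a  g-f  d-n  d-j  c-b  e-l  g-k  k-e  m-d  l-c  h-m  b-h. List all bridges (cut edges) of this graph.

d-j, f-g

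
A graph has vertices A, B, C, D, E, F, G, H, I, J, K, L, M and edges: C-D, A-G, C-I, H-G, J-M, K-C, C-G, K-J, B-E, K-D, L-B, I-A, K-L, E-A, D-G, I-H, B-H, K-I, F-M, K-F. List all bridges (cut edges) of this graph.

The edges on the cycle K-J-M-F-K are not bridges since each lies on that cycle.
Every edge lies on some cycle, so there are no bridges.

none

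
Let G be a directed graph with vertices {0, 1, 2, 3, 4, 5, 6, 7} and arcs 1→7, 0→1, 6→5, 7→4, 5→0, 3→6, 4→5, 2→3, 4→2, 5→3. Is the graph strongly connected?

Yes

From 4 we can reach every vertex (0, 1, 2, 3, 4, 5, 6, 7), and every vertex can reach 4 (0, 1, 2, 3, 4, 5, 6, 7). So the whole graph is one strongly connected component.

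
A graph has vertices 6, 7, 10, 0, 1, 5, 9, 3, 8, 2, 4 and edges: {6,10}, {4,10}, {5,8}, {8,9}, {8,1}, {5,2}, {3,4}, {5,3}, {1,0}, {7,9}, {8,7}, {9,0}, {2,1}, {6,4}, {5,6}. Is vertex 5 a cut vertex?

Yes

Deleting 5 raises the number of components from 1 to 2, so 5 is a cut vertex.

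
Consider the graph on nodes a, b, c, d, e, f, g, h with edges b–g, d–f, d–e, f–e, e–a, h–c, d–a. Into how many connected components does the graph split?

3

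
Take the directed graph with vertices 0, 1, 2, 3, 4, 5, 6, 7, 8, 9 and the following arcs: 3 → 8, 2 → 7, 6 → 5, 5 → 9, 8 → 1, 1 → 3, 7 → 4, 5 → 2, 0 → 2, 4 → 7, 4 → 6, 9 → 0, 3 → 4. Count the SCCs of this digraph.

2

{0, 2, 4, 5, 6, 7, 9} are all mutually reachable — one SCC of size 7.
{1, 3, 8} are all mutually reachable — one SCC of size 3.
That gives 2 strongly connected components.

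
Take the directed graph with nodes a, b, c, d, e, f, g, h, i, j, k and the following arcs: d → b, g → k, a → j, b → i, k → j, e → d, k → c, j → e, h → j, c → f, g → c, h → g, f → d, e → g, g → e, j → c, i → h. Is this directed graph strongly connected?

No

There is no directed path from k to a, so the graph is not strongly connected.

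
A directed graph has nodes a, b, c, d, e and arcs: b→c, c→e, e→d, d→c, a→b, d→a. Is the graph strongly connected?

Yes

From a we can reach every vertex (a, b, c, d, e), and every vertex can reach a (a, b, c, d, e). So the whole graph is one strongly connected component.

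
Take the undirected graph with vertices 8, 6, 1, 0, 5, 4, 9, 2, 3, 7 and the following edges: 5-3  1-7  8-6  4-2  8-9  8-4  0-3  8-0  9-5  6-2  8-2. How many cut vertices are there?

1

Removing 8 increases the component count from 2 to 3, so 8 is a cut vertex.
By contrast removing 4 leaves 2 components; it is not a cut vertex. No other vertex is a cut vertex either.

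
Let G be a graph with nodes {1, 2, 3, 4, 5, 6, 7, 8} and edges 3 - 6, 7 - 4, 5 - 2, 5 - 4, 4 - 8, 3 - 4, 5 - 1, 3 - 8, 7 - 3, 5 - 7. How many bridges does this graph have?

3

The edges on the cycle 7-3-4-7 are not bridges since each lies on that cycle.
But removing 5 - 2 disconnects 5 from 2; removing 3 - 6 disconnects 3 from 6; removing 5 - 1 disconnects 5 from 1 — these are bridges.
That makes 3 bridges.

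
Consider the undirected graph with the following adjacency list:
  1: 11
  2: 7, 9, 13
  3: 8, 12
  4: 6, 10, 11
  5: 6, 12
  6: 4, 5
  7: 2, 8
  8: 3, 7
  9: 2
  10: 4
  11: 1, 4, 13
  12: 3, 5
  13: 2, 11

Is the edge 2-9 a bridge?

Removing 2-9 leaves no path between 2 and 9: the component count goes from 1 to 2. So it is a bridge.

Yes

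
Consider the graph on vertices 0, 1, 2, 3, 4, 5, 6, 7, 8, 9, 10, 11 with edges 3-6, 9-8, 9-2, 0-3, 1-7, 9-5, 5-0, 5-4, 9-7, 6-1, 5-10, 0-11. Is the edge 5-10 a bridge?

Removing 5-10 leaves no path between 5 and 10: the component count goes from 1 to 2. So it is a bridge.

Yes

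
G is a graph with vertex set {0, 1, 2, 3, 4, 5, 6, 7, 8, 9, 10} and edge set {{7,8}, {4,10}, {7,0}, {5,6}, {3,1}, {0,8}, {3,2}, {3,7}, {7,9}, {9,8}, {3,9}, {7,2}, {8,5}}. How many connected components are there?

Starting from 4 we can reach 4, 10. That is one component of size 2.
Starting from 0 we can reach 0, 1, 2, 3, 5, 6, 7, 8, 9. That is one component of size 9.
Total: 2 components.

2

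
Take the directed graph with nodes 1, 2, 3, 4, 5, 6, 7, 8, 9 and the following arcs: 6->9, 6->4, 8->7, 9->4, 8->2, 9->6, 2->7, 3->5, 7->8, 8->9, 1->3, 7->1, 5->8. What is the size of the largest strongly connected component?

6

{1, 2, 3, 5, 7, 8} are all mutually reachable — one SCC of size 6.
{6, 9} are all mutually reachable — one SCC of size 2.
{4} is an SCC by itself.
The largest has 6 vertices.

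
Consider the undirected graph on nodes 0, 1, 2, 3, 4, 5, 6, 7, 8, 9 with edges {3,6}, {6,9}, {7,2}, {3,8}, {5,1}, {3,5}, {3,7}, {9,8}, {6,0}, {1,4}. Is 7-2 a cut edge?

Yes

Removing 7-2 leaves no path between 7 and 2: the component count goes from 1 to 2. So it is a bridge.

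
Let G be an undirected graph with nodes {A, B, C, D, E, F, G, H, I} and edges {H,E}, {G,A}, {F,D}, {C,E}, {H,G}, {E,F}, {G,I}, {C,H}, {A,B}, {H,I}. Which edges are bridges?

The edges on the cycle C-H-E-C are not bridges since each lies on that cycle.
But removing E - F disconnects E from F; removing A - B disconnects A from B; removing A - G disconnects A from G; removing D - F disconnects D from F — these are bridges.

A-B, A-G, D-F, E-F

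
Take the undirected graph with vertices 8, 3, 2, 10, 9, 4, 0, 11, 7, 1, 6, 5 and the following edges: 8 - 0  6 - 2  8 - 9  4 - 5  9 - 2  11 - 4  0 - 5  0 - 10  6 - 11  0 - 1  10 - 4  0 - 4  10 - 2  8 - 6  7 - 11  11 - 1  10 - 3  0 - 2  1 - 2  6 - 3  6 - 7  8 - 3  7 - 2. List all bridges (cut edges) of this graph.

none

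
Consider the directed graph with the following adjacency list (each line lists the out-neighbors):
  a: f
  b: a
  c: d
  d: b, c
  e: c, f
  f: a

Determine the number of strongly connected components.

{c, d} are all mutually reachable — one SCC of size 2.
{a, f} are all mutually reachable — one SCC of size 2.
{e} is an SCC by itself.
{b} is an SCC by itself.
That gives 4 strongly connected components.

4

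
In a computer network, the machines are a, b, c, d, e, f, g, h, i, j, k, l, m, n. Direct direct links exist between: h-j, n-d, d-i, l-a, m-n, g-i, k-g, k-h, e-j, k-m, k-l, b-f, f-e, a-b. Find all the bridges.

The edges on the cycle k-l-a-b-f-e-j-h-k are not bridges since each lies on that cycle.
Every edge lies on some cycle, so there are no bridges.

none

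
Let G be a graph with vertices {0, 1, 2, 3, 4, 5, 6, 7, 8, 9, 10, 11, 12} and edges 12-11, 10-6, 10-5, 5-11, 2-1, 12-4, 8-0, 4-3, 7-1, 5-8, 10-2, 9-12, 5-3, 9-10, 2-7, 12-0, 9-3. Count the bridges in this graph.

The edges on the cycle 9-10-5-11-12-9 are not bridges since each lies on that cycle.
But removing 10-6 disconnects 10 from 6; removing 10-2 disconnects 10 from 2 — these are bridges.
That makes 2 bridges.

2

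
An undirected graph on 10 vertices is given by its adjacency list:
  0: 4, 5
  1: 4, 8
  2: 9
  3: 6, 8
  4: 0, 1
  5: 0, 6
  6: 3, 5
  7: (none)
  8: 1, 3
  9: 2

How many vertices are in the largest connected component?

7

7 is isolated — a component by itself.
Starting from 2 we can reach 2, 9. That is one component of size 2.
Starting from 0 we can reach 0, 1, 3, 4, 5, 6, 8. That is one component of size 7.
The largest has 7 vertices.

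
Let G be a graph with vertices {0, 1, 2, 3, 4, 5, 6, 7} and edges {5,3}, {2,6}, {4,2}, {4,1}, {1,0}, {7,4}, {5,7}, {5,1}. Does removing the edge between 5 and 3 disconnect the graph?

Removing 5-3 leaves no path between 5 and 3: the component count goes from 1 to 2. So it is a bridge.

Yes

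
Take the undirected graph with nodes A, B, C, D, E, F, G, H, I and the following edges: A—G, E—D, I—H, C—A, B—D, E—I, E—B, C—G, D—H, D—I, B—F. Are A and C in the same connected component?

From A we can reach A, C, G, which includes C.

Yes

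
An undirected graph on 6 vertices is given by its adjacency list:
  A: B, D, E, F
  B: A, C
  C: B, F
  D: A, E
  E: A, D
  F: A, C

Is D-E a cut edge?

No

After removing D-E, the path D-A-E still connects them, so the edge is not a bridge.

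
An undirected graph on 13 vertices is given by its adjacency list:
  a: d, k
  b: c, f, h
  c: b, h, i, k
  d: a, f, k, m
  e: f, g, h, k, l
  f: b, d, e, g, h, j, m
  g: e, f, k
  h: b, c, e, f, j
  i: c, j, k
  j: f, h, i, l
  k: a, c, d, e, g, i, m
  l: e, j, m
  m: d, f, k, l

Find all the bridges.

The edges on the cycle f-b-c-k-a-d-m-f are not bridges since each lies on that cycle.
Every edge lies on some cycle, so there are no bridges.

none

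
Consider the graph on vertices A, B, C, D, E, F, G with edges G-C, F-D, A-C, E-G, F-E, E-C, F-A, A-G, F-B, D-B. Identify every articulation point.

Removing F increases the component count from 1 to 2, so F is a cut vertex.
By contrast removing A leaves 1 component; it is not a cut vertex. No other vertex is a cut vertex either.

F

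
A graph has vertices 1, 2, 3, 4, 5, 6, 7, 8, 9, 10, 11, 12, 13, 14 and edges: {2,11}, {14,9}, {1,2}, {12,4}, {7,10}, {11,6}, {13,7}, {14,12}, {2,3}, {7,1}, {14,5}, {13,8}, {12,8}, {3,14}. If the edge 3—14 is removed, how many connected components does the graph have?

1

3 and 14 are still connected via 3-2-1-7-13-8-12-14, so the component count stays at 1.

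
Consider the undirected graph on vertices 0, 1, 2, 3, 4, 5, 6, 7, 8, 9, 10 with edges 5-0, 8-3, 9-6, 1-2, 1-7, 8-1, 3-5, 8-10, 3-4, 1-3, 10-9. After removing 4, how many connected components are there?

1

With 4 gone, the remaining components are: {0, 1, 2, 3, 5, 6, 7, 8, 9, 10}.
That is 1 component.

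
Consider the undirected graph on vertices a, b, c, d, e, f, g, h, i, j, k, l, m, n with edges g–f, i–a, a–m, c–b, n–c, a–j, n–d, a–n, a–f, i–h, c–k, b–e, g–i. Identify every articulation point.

a, b, c, i, n

Removing a increases the component count from 2 to 5, so a is a cut vertex.
Removing b increases the component count from 2 to 3, so b is a cut vertex.
Removing c increases the component count from 2 to 4, so c is a cut vertex.
Likewise i, n are cut vertices.
By contrast removing m leaves 2 components; it is not a cut vertex. No other vertex is a cut vertex either.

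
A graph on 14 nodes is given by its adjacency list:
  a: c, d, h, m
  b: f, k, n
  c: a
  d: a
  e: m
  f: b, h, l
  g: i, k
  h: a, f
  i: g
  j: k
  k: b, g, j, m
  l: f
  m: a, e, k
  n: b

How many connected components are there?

Starting from a we can reach a, b, c, d, e, f, g, h, i, j, k, l, m, n. That is one component of size 14.
Total: 1 component.

1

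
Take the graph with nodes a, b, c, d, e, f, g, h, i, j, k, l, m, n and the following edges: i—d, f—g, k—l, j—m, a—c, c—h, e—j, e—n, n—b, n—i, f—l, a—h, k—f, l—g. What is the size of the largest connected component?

7

Starting from a we can reach a, c, h. That is one component of size 3.
Starting from f we can reach f, g, k, l. That is one component of size 4.
Starting from b we can reach b, d, e, i, j, m, n. That is one component of size 7.
The largest has 7 vertices.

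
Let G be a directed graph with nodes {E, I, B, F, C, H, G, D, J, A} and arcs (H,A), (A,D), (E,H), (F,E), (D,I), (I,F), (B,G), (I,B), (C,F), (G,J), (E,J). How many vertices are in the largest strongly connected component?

{A, D, E, F, H, I} are all mutually reachable — one SCC of size 6.
{J} is an SCC by itself.
{B} is an SCC by itself.
{C} is an SCC by itself.
{G} is an SCC by itself.
The largest has 6 vertices.

6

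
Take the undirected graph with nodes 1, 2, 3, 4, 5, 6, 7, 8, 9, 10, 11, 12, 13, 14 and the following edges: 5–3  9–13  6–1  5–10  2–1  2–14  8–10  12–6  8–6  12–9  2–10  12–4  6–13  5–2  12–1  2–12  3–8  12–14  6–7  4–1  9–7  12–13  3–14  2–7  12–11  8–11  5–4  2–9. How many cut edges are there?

0

The edges on the cycle 5-3-8-10-5 are not bridges since each lies on that cycle.
Every edge lies on some cycle, so there are no bridges.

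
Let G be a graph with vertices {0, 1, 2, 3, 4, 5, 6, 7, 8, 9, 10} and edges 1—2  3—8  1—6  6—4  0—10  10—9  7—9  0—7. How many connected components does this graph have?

5 is isolated — a component by itself.
Starting from 3 we can reach 3, 8. That is one component of size 2.
Starting from 0 we can reach 0, 7, 9, 10. That is one component of size 4.
Starting from 1 we can reach 1, 2, 4, 6. That is one component of size 4.
Total: 4 components.

4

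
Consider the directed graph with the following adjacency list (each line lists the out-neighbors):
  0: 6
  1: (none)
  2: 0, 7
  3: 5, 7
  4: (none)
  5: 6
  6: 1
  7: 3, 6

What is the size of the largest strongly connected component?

{3, 7} are all mutually reachable — one SCC of size 2.
{5} is an SCC by itself.
{6} is an SCC by itself.
{0} is an SCC by itself.
{1} is an SCC by itself.
(and 2 more singleton SCCs)
The largest has 2 vertices.

2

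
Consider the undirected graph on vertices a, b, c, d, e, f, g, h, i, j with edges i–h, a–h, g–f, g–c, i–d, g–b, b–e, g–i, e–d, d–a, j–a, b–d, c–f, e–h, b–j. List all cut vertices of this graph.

Removing g increases the component count from 1 to 2, so g is a cut vertex.
By contrast removing d leaves 1 component; it is not a cut vertex. No other vertex is a cut vertex either.

g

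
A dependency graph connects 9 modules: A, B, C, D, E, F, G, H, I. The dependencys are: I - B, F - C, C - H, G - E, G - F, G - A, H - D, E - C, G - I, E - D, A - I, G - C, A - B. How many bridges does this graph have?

The edges on the cycle G-A-B-I-G are not bridges since each lies on that cycle.
Every edge lies on some cycle, so there are no bridges.

0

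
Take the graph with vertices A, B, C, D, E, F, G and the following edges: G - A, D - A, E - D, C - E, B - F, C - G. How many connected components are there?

2

Starting from B we can reach B, F. That is one component of size 2.
Starting from A we can reach A, C, D, E, G. That is one component of size 5.
Total: 2 components.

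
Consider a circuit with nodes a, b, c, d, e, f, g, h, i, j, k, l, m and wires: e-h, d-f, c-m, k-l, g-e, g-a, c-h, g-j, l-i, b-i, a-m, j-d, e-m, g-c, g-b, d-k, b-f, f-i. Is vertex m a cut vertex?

No

Deleting m leaves 1 component (was 1) (its neighbors a, c, e remain connected to each other), so m is not a cut vertex.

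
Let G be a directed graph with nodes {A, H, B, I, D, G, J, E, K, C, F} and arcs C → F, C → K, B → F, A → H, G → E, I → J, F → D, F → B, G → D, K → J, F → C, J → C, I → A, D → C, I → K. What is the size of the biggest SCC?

6

{B, C, D, F, J, K} are all mutually reachable — one SCC of size 6.
{G} is an SCC by itself.
{I} is an SCC by itself.
{A} is an SCC by itself.
{H} is an SCC by itself.
(and 1 more singleton SCC)
The largest has 6 vertices.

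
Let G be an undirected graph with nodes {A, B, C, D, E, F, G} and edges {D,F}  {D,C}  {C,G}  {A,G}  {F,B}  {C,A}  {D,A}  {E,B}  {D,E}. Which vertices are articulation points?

Removing D increases the component count from 1 to 2, so D is a cut vertex.
By contrast removing F leaves 1 component; it is not a cut vertex. No other vertex is a cut vertex either.

D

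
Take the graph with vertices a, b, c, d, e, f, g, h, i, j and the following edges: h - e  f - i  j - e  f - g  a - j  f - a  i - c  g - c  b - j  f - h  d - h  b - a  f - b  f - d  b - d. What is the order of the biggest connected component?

Starting from a we can reach a, b, c, d, e, f, g, h, i, j. That is one component of size 10.
The largest has 10 vertices.

10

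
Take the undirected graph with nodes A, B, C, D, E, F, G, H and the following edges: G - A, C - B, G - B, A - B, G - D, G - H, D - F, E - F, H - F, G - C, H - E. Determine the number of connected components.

Starting from A we can reach A, B, C, D, E, F, G, H. That is one component of size 8.
Total: 1 component.

1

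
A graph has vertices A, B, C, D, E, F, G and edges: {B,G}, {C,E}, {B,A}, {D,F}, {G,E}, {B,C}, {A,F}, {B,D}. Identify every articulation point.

B

Removing B increases the component count from 1 to 2, so B is a cut vertex.
By contrast removing C leaves 1 component; it is not a cut vertex. No other vertex is a cut vertex either.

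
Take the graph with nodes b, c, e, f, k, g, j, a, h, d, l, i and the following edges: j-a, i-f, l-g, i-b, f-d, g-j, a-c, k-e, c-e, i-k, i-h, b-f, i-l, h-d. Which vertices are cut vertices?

i

Removing i increases the component count from 1 to 2, so i is a cut vertex.
By contrast removing c leaves 1 component; it is not a cut vertex. No other vertex is a cut vertex either.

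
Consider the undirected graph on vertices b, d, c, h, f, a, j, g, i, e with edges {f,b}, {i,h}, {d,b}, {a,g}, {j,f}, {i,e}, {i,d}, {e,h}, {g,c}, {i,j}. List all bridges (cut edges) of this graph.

a-g, c-g

The edges on the cycle i-e-h-i are not bridges since each lies on that cycle.
But removing g–c disconnects g from c; removing g–a disconnects g from a — these are bridges.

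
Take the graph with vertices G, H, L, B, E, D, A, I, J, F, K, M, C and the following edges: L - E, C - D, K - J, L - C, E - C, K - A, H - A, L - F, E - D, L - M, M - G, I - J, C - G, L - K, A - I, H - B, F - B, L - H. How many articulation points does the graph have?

1

Removing L increases the component count from 1 to 2, so L is a cut vertex.
By contrast removing J leaves 1 component; it is not a cut vertex. No other vertex is a cut vertex either.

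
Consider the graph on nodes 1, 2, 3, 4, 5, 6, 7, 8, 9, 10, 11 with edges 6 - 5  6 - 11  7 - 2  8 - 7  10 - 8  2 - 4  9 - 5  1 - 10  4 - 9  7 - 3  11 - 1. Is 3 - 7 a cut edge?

Removing 3 - 7 leaves no path between 3 and 7: the component count goes from 1 to 2. So it is a bridge.

Yes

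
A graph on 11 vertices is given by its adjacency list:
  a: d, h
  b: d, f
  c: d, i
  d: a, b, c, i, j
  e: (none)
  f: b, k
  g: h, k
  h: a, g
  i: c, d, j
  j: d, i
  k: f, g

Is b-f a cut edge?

After removing b-f, the path b-d-a-h-g-k-f still connects them, so the edge is not a bridge.

No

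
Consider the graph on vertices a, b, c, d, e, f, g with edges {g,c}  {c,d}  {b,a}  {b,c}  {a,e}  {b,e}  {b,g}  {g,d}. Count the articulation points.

1

Removing b increases the component count from 2 to 3, so b is a cut vertex.
By contrast removing c leaves 2 components; it is not a cut vertex. No other vertex is a cut vertex either.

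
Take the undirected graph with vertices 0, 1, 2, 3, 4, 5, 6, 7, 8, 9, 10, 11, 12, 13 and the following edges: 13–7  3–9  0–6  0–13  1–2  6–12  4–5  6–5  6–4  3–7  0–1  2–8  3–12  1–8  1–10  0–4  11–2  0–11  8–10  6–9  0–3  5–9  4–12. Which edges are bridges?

The edges on the cycle 0-6-12-4-0 are not bridges since each lies on that cycle.
Every edge lies on some cycle, so there are no bridges.

none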